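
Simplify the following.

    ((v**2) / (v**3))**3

v**(-3)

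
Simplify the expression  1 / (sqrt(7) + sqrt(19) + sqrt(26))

(-sqrt(3458) + 7*sqrt(19) + 19*sqrt(7))/266

Group as (sqrt(19) + sqrt(26)) + sqrt(7); multiply by (sqrt(19) + sqrt(26)) - sqrt(7), then rationalise the remaining surd.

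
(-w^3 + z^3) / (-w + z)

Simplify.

Apply the difference-of-cubes factorisation and cancel (-w + z).

w^2 + w*z + z^2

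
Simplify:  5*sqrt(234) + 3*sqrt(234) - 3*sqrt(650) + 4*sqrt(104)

5*sqrt(234) = 15*sqrt(26); 3*sqrt(234) = 9*sqrt(26); 3*sqrt(650) = 15*sqrt(26); 4*sqrt(104) = 8*sqrt(26)
Combine: (15 + 9 - 15 + 8)·sqrt(26) = 17*sqrt(26)

17*sqrt(26)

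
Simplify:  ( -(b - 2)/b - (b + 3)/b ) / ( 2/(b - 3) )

(-2*b**2 + 5*b + 3)/(2*b)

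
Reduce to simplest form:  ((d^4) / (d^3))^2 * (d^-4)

d^(-2)

Inside the bracket: d^1
Raise to the power 2: d^2
Multiply by (d^-4): add exponents.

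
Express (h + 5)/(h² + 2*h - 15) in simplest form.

Factor: h² + 2*h - 15 = (h - 3)·(h + 5)
Cancel the common factor (h + 5).

1/(h - 3)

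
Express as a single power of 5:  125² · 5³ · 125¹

125² = 5^6; 5³ = 5^3; 125¹ = 5^3
Combine exponents: 5^12

5^12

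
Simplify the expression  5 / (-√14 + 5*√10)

Multiply numerator and denominator by √14 + 5*√10.
Denominator becomes 236; numerator becomes 5*√14 + 25*√10.

(5*√14 + 25*√10)/236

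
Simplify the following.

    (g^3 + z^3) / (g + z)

g^2 - g*z + z^2

Factor as (a+b)(a^2-ab+b^2) with a=z, b=g.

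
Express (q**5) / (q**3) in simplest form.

Quotient: q**2

q**2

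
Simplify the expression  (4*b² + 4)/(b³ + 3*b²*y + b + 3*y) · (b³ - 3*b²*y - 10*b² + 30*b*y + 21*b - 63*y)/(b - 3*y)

Factor: 4*b² + 4 = 4·(b² + 1);  b³ + 3*b²*y + b + 3*y = (b² + 1)·(b + 3*y);  b³ - 3*b²*y - 10*b² + 30*b*y + 21*b - 63*y = (b - 3)·(b - 3*y)·(b - 7)
Cancel the common factors (b² + 1), (b - 3*y).

(4*b² - 40*b + 84)/(b + 3*y)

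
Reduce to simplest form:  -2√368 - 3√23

-11*√23

2√368 = 8*√23; 3√23 = 3*√23
Combine: (-8 - 3)·√23 = -11*√23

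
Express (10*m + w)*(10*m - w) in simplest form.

100*m**2 - w**2

(10*m)**2 - (w)**2 = 100*m**2 - w**2.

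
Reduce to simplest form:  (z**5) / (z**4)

z

Quotient: z**1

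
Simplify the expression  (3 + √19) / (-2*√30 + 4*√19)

(3*√30 + √570 + 6*√19 + 38)/92

Multiply numerator and denominator by 2*√30 + 4*√19.
Denominator becomes 184; numerator becomes 6*√30 + 2*√570 + 12*√19 + 76.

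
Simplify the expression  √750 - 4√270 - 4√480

-23*√30

√750 = 5*√30; 4√270 = 12*√30; 4√480 = 16*√30
Combine: (5 - 12 - 16)·√30 = -23*√30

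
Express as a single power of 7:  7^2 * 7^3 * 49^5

7^15

7^2 = 7^2; 7^3 = 7^3; 49^5 = 7^10
Combine exponents: 7^15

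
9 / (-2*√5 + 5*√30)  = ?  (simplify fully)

(18*√5 + 45*√30)/730

Multiply numerator and denominator by 2*√5 + 5*√30.
Denominator becomes 730; numerator becomes 18*√5 + 45*√30.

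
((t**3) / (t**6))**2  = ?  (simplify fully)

Inside the bracket: (t**-3)
Raise to the power 2: (t**-6)

t**(-6)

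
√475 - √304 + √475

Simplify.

6*√19

√475 = 5*√19; √304 = 4*√19; √475 = 5*√19
Combine: (5 - 4 + 5)·√19 = 6*√19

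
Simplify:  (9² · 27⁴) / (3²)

9² = 3^4; 27⁴ = 3^12; 3² = 3^2
Combine exponents: 3^14

3^14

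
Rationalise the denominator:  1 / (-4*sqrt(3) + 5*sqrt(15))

(4*sqrt(3) + 5*sqrt(15))/327

Multiply numerator and denominator by 4*sqrt(3) + 5*sqrt(15).
Denominator becomes 327; numerator becomes 4*sqrt(3) + 5*sqrt(15).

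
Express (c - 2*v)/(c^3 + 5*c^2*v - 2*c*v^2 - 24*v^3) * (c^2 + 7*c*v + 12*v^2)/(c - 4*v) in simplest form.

-1/(-c + 4*v)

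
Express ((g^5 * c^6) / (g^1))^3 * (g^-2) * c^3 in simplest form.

Inside the bracket: g^4 * c^6
Raise to the power 3: g^12 * c^18
Multiply by (g^-2) * c^3: add exponents.

c^21*g^10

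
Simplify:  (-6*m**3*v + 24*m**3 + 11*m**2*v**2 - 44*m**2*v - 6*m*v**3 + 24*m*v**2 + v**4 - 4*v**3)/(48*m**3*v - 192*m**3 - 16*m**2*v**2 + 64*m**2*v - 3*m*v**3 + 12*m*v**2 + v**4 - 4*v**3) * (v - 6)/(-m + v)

(-2*m*v + 12*m + v**2 - 6*v)/(-16*m**2 + v**2)

Factor: -6*m**3*v + 24*m**3 + 11*m**2*v**2 - 44*m**2*v - 6*m*v**3 + 24*m*v**2 + v**4 - 4*v**3 = (-m + v)*(v - 4)*(-2*m + v)*(-3*m + v);  48*m**3*v - 192*m**3 - 16*m**2*v**2 + 64*m**2*v - 3*m*v**3 + 12*m*v**2 + v**4 - 4*v**3 = (-3*m + v)*(v - 4)*(-4*m + v)*(4*m + v)
Cancel the common factors (v - 4), (-m + v), (-3*m + v).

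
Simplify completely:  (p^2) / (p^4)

p^(-2)

Quotient: (p^-2)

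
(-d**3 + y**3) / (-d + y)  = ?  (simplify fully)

d**2 + d*y + y**2

y**3 - d**3 = (-d + y)(d**2 + d*y + y**2).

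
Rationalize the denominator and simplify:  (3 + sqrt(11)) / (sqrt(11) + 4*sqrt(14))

Multiply numerator and denominator by -4*sqrt(14) + sqrt(11).
Denominator becomes -213; numerator becomes -4*sqrt(154) - 12*sqrt(14) + 3*sqrt(11) + 11.

(-11 - 3*sqrt(11) + 12*sqrt(14) + 4*sqrt(154))/213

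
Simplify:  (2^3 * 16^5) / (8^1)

2^20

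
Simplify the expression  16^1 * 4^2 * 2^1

16^1 = 2^4; 4^2 = 2^4; 2^1 = 2^1
Combine exponents: 2^9

2^9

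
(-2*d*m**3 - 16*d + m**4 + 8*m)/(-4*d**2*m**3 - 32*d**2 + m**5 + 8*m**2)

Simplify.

1/(2*d + m)

Factor: -2*d*m**3 - 16*d + m**4 + 8*m = (m**2 - 2*m + 4)*(m + 2)*(-2*d + m);  -4*d**2*m**3 - 32*d**2 + m**5 + 8*m**2 = (m + 2)*(-2*d + m)*(m**2 - 2*m + 4)*(2*d + m)
Cancel the common factors (m**2 - 2*m + 4), (m + 2), (-2*d + m).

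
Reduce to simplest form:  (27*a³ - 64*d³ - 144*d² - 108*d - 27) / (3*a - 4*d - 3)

(3*a)^3 - (4*d + 3)^3 = (3*a - 4*d - 3)(9*a² + 12*a*d + 9*a + 16*d² + 24*d + 9).

9*a² + 12*a*d + 9*a + 16*d² + 24*d + 9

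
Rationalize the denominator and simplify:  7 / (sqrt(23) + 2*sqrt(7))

(-7*sqrt(23) + 14*sqrt(7))/5

Multiply numerator and denominator by -sqrt(23) + 2*sqrt(7).
Denominator becomes 5; numerator becomes -7*sqrt(23) + 14*sqrt(7).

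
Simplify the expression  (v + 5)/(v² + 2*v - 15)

Factor: v² + 2*v - 15 = (v + 5)·(v - 3)
Cancel the common factor (v + 5).

1/(v - 3)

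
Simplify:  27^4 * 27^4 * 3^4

3^28

27^4 = 3^12; 27^4 = 3^12; 3^4 = 3^4
Combine exponents: 3^28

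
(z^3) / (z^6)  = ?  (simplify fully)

Quotient: (z^-3)

z^(-3)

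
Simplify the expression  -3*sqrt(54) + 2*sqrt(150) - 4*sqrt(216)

-23*sqrt(6)

3*sqrt(54) = 9*sqrt(6); 2*sqrt(150) = 10*sqrt(6); 4*sqrt(216) = 24*sqrt(6)
Combine: (-9 + 10 - 24)·sqrt(6) = -23*sqrt(6)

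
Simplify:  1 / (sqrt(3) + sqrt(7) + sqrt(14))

(-7*sqrt(6) - 2*sqrt(14) + 5*sqrt(7) + 9*sqrt(3))/34

Group as (sqrt(3) + sqrt(7)) + sqrt(14); multiply by (sqrt(3) + sqrt(7)) - sqrt(14), then rationalise the remaining surd.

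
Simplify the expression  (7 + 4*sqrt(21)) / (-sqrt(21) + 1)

(-91 - 11*sqrt(21))/20

Multiply numerator and denominator by 1 + sqrt(21).
Denominator becomes -20; numerator becomes 11*sqrt(21) + 91.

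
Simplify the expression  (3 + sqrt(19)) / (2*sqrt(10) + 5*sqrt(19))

(-2*sqrt(190) - 6*sqrt(10) + 15*sqrt(19) + 95)/435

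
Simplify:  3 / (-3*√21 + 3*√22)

√21 + √22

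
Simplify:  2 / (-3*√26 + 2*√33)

(-3*√26 - 2*√33)/51

Multiply numerator and denominator by 2*√33 + 3*√26.
Denominator becomes -102; numerator becomes 4*√33 + 6*√26.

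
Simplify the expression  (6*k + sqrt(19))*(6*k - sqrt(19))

(6*k)^2 - (sqrt(19))^2 = 36*k^2 - 19.

36*k^2 - 19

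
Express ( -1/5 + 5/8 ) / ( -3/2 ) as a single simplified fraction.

Numerator: -1/5 + 5/8 = 17/40
Denominator: -3/2 = -3/2
Divide: (17/40) · (-2/3) = -17/60

-17/60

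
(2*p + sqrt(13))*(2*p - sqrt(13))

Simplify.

4*p^2 - 13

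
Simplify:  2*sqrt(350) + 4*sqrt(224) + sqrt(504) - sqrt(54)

-3*sqrt(6) + 32*sqrt(14)

2*sqrt(350) = 10*sqrt(14); 4*sqrt(224) = 16*sqrt(14); sqrt(504) = 6*sqrt(14); sqrt(54) = 3*sqrt(6)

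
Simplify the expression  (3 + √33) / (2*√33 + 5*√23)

Multiply numerator and denominator by -5*√23 + 2*√33.
Denominator becomes -443; numerator becomes -5*√759 - 15*√23 + 6*√33 + 66.

(-66 - 6*√33 + 15*√23 + 5*√759)/443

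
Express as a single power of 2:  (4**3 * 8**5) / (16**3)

2**9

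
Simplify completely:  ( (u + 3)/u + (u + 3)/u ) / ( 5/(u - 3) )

(2*u^2 - 18)/(5*u)

Numerator: (u + 3)/u + (u + 3)/u = (2*u + 6)/u
Denominator: 5/(u - 3) = 5/(u - 3)
Divide: ((2*u + 6)/u) · (u/5 - 3/5) = (2*u^2 - 18)/(5*u)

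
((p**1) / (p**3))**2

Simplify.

Inside the bracket: (p**-2)
Raise to the power 2: (p**-4)

p**(-4)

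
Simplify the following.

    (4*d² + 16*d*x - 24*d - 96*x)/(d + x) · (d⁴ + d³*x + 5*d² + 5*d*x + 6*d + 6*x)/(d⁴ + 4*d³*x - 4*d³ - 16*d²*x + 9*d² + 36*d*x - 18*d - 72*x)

(4*d² - 20*d - 24)/(d - 3)

Factor: 4*d² + 16*d*x - 24*d - 96*x = 4·(d - 6)·(d + 4*x);  d⁴ + d³*x + 5*d² + 5*d*x + 6*d + 6*x = (d + x)·(d² - d + 6)·(d + 1);  d⁴ + 4*d³*x - 4*d³ - 16*d²*x + 9*d² + 36*d*x - 18*d - 72*x = (d - 3)·(d² - d + 6)·(d + 4*x)
Cancel the common factors (d² - d + 6), (d + 4*x), (d + x).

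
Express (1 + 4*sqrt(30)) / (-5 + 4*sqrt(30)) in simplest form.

Multiply numerator and denominator by -4*sqrt(30) - 5.
Denominator becomes -455; numerator becomes -485 - 24*sqrt(30).

(24*sqrt(30) + 485)/455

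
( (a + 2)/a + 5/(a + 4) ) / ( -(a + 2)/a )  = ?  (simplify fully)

Numerator: (a + 2)/a + 5/(a + 4) = (a^2 + 11*a + 8)/(a^2 + 4*a)
Denominator: -(a + 2)/a = (-a - 2)/a
Divide: ((a^2 + 11*a + 8)/(a^2 + 4*a)) · (a/(-a - 2)) = (-a^2 - 11*a - 8)/(a^2 + 6*a + 8)

(-a^2 - 11*a - 8)/(a^2 + 6*a + 8)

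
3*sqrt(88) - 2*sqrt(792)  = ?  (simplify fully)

3*sqrt(88) = 6*sqrt(22); 2*sqrt(792) = 12*sqrt(22)
Combine: (6 - 12)·sqrt(22) = -6*sqrt(22)

-6*sqrt(22)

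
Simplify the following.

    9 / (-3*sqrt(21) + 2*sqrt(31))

(-27*sqrt(21) - 18*sqrt(31))/65

Multiply numerator and denominator by 2*sqrt(31) + 3*sqrt(21).
Denominator becomes -65; numerator becomes 18*sqrt(31) + 27*sqrt(21).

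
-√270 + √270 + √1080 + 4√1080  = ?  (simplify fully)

30*√30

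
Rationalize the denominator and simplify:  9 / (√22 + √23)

Multiply numerator and denominator by -√22 + √23.
Denominator becomes 1; numerator becomes -9*√22 + 9*√23.

-9*√22 + 9*√23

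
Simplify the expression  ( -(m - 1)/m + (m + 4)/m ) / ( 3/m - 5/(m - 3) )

Numerator: -(m - 1)/m + (m + 4)/m = 5/m
Denominator: 3/m - 5/(m - 3) = (-2*m - 9)/(m^2 - 3*m)
Divide: (5/m) · ((m^2 - 3*m)/(-2*m - 9)) = (-5*m + 15)/(2*m + 9)

(-5*m + 15)/(2*m + 9)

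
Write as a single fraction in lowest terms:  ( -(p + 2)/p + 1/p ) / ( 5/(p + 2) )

Numerator: -(p + 2)/p + 1/p = (-p - 1)/p
Denominator: 5/(p + 2) = 5/(p + 2)
Divide: ((-p - 1)/p) · (p/5 + 2/5) = (-p^2 - 3*p - 2)/(5*p)

(-p^2 - 3*p - 2)/(5*p)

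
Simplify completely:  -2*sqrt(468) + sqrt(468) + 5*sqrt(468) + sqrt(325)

29*sqrt(13)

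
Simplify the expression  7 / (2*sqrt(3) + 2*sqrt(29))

Multiply numerator and denominator by -2*sqrt(29) + 2*sqrt(3).
Denominator becomes -104; numerator becomes -14*sqrt(29) + 14*sqrt(3).

(-7*sqrt(3) + 7*sqrt(29))/52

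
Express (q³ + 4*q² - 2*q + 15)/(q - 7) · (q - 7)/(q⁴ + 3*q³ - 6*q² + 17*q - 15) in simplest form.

Factor: q³ + 4*q² - 2*q + 15 = (q² - q + 3)·(q + 5);  q⁴ + 3*q³ - 6*q² + 17*q - 15 = (q² - q + 3)·(q + 5)·(q - 1)
Cancel the common factors (q² - q + 3), (q - 7), (q + 5).

1/(q - 1)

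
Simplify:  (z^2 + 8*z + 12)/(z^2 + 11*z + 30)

Factor: z^2 + 8*z + 12 = (z + 2)*(z + 6);  z^2 + 11*z + 30 = (z + 5)*(z + 6)
Cancel the common factor (z + 6).

(z + 2)/(z + 5)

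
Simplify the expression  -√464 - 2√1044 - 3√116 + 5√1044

8*√29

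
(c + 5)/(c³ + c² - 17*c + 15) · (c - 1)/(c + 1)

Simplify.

Factor: c³ + c² - 17*c + 15 = (c + 5)·(c - 1)·(c - 3)
Cancel the common factors (c - 1), (c + 5).

1/(c² - 2*c - 3)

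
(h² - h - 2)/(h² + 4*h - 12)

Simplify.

(h + 1)/(h + 6)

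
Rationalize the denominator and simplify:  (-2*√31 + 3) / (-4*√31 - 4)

Multiply numerator and denominator by -4 + 4*√31.
Denominator becomes -480; numerator becomes -260 + 20*√31.

(-√31 + 13)/24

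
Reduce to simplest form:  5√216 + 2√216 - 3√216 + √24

26*√6

5√216 = 30*√6; 2√216 = 12*√6; 3√216 = 18*√6; √24 = 2*√6
Combine: (30 + 12 - 18 + 2)·√6 = 26*√6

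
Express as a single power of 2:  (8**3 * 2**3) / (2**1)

2**11

8**3 = 2**9; 2**3 = 2**3; 2**1 = 2**1
Combine exponents: 2**11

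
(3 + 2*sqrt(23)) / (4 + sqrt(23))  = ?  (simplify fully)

Multiply numerator and denominator by -sqrt(23) + 4.
Denominator becomes -7; numerator becomes -34 + 5*sqrt(23).

(-5*sqrt(23) + 34)/7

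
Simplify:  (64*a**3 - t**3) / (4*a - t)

Factor as (a-b)(a**2+ab+b**2) with a=(4*a), b=t.

16*a**2 + 4*a*t + t**2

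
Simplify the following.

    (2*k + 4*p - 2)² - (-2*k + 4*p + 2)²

Only the odd-power cross terms survive.

32*p*(k - 1)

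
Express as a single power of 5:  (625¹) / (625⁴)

625¹ = 5^4; 625⁴ = 5^16
Combine exponents: 5^(-12)

5^(-12)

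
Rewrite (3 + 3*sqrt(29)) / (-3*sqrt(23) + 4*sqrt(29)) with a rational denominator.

(9*sqrt(23) + 12*sqrt(29) + 9*sqrt(667) + 348)/257

Multiply numerator and denominator by 3*sqrt(23) + 4*sqrt(29).
Denominator becomes 257; numerator becomes 9*sqrt(23) + 12*sqrt(29) + 9*sqrt(667) + 348.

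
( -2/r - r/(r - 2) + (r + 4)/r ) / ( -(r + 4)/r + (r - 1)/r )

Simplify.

4/(5*r - 10)

Numerator: -2/r - r/(r - 2) + (r + 4)/r = -4/(r^2 - 2*r)
Denominator: -(r + 4)/r + (r - 1)/r = -5/r
Divide: (-4/(r^2 - 2*r)) · (-r/5) = 4/(5*r - 10)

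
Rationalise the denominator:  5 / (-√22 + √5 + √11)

(15*√22 + 40*√11 + 70*√5 + 55*√10)/92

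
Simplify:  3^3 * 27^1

3^6

3^3 = 3^3; 27^1 = 3^3
Combine exponents: 3^6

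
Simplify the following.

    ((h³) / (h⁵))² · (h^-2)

Inside the bracket: (h^-2)
Raise to the power 2: (h^-4)
Multiply by (h^-2): add exponents.

h^(-6)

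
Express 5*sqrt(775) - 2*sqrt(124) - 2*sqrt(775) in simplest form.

5*sqrt(775) = 25*sqrt(31); 2*sqrt(124) = 4*sqrt(31); 2*sqrt(775) = 10*sqrt(31)
Combine: (25 - 4 - 10)·sqrt(31) = 11*sqrt(31)

11*sqrt(31)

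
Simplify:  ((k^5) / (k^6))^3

k^(-3)

Inside the bracket: (k^-1)
Raise to the power 3: (k^-3)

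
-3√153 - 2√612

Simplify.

-21*√17

3√153 = 9*√17; 2√612 = 12*√17
Combine: (-9 - 12)·√17 = -21*√17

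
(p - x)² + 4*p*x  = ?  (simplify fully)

(p + x)²

Expand the square and combine the 4*p*x term.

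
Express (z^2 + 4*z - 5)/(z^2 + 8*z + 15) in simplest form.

Factor: z^2 + 4*z - 5 = (z - 1)*(z + 5);  z^2 + 8*z + 15 = (z + 5)*(z + 3)
Cancel the common factor (z + 5).

(z - 1)/(z + 3)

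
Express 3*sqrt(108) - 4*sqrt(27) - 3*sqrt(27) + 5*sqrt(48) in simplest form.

3*sqrt(108) = 18*sqrt(3); 4*sqrt(27) = 12*sqrt(3); 3*sqrt(27) = 9*sqrt(3); 5*sqrt(48) = 20*sqrt(3)
Combine: (18 - 12 - 9 + 20)·sqrt(3) = 17*sqrt(3)

17*sqrt(3)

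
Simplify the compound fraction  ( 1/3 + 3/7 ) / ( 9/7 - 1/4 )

64/87

Numerator: 1/3 + 3/7 = 16/21
Denominator: 9/7 - 1/4 = 29/28
Divide: (16/21) · (28/29) = 64/87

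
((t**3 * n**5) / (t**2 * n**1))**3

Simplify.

n**12*t**3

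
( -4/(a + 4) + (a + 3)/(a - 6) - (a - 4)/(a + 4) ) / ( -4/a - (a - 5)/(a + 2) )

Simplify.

(-13*a^3 - 38*a^2 - 24*a)/(a^4 - 3*a^3 - 14*a^2 + 8*a - 192)

Numerator: -4/(a + 4) + (a + 3)/(a - 6) - (a - 4)/(a + 4) = (13*a + 12)/(a^2 - 2*a - 24)
Denominator: -4/a - (a - 5)/(a + 2) = (-a^2 + a - 8)/(a^2 + 2*a)
Divide: ((13*a + 12)/(a^2 - 2*a - 24)) · ((a^2 + 2*a)/(-a^2 + a - 8)) = (-13*a^3 - 38*a^2 - 24*a)/(a^4 - 3*a^3 - 14*a^2 + 8*a - 192)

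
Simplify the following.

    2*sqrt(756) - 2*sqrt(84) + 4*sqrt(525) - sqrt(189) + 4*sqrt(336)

41*sqrt(21)

2*sqrt(756) = 12*sqrt(21); 2*sqrt(84) = 4*sqrt(21); 4*sqrt(525) = 20*sqrt(21); sqrt(189) = 3*sqrt(21); 4*sqrt(336) = 16*sqrt(21)
Combine: (12 - 4 + 20 - 3 + 16)·sqrt(21) = 41*sqrt(21)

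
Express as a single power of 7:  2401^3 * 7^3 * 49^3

2401^3 = 7^12; 7^3 = 7^3; 49^3 = 7^6
Combine exponents: 7^21

7^21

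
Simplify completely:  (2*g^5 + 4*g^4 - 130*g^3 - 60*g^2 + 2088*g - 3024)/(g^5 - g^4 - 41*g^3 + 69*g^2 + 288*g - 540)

(2*g^2 + 2*g - 84)/(g^2 - 2*g - 15)

Factor: 2*g^5 + 4*g^4 - 130*g^3 - 60*g^2 + 2088*g - 3024 = 2*(g + 7)*(g - 6)*(g - 2)*(g - 3)*(g + 6);  g^5 - g^4 - 41*g^3 + 69*g^2 + 288*g - 540 = (g - 3)*(g + 6)*(g + 3)*(g - 2)*(g - 5)
Cancel the common factors (g - 2), (g + 6), (g - 3).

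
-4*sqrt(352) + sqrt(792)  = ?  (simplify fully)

4*sqrt(352) = 16*sqrt(22); sqrt(792) = 6*sqrt(22)
Combine: (-16 + 6)·sqrt(22) = -10*sqrt(22)

-10*sqrt(22)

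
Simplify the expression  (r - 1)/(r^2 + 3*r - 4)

Factor: r^2 + 3*r - 4 = (r - 1)*(r + 4)
Cancel the common factor (r - 1).

1/(r + 4)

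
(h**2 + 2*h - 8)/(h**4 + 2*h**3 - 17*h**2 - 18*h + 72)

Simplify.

Factor: h**2 + 2*h - 8 = (h - 2)*(h + 4);  h**4 + 2*h**3 - 17*h**2 - 18*h + 72 = (h - 3)*(h + 4)*(h - 2)*(h + 3)
Cancel the common factors (h + 4), (h - 2).

1/(h**2 - 9)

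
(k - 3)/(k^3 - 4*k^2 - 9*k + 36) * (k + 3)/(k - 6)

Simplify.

Factor: k^3 - 4*k^2 - 9*k + 36 = (k - 3)*(k - 4)*(k + 3)
Cancel the common factors (k - 3), (k + 3).

1/(k^2 - 10*k + 24)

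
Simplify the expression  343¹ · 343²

7^9

343¹ = 7^3; 343² = 7^6
Combine exponents: 7^9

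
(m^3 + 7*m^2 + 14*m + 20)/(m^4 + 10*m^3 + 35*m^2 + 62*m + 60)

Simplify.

1/(m + 3)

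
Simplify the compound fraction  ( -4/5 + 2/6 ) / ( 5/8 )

-56/75

Numerator: -4/5 + 2/6 = -7/15
Denominator: 5/8 = 5/8
Divide: (-7/15) · (8/5) = -56/75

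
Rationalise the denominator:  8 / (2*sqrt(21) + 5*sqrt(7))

(-16*sqrt(21) + 40*sqrt(7))/91

Multiply numerator and denominator by -5*sqrt(7) + 2*sqrt(21).
Denominator becomes -91; numerator becomes -40*sqrt(7) + 16*sqrt(21).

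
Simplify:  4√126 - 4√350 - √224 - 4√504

4√126 = 12*√14; 4√350 = 20*√14; √224 = 4*√14; 4√504 = 24*√14
Combine: (12 - 20 - 4 - 24)·√14 = -36*√14

-36*√14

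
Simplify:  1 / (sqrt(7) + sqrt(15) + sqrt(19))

(-2*sqrt(1995) + 3*sqrt(19) + 11*sqrt(15) + 27*sqrt(7))/411

Group as (sqrt(15) + sqrt(19)) + sqrt(7); multiply by (sqrt(15) + sqrt(19)) - sqrt(7), then rationalise the remaining surd.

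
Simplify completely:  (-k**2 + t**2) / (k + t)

-k**2 + t**2 factors as (-k + t)*(k + t).

-k + t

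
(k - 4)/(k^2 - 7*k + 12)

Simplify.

Factor: k^2 - 7*k + 12 = (k - 3)*(k - 4)
Cancel the common factor (k - 4).

1/(k - 3)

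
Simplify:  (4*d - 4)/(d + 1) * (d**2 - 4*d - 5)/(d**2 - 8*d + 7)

Factor: 4*d - 4 = 4*(d - 1);  d**2 - 4*d - 5 = (d + 1)*(d - 5);  d**2 - 8*d + 7 = (d - 1)*(d - 7)
Cancel the common factors (d + 1), (d - 1).

(4*d - 20)/(d - 7)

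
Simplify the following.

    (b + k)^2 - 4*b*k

After expansion: b^2 - 2*b*k + k^2 — a perfect-square trinomial.

(b - k)^2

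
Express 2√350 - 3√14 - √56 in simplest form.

2√350 = 10*√14; 3√14 = 3*√14; √56 = 2*√14
Combine: (10 - 3 - 2)·√14 = 5*√14

5*√14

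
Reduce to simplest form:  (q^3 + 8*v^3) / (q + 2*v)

q^2 - 2*q*v + 4*v^2

Factor as (a+b)(a^2-ab+b^2) with a=q, b=(2*v).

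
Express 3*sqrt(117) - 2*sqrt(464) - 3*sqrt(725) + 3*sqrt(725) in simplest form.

-8*sqrt(29) + 9*sqrt(13)

3*sqrt(117) = 9*sqrt(13); 2*sqrt(464) = 8*sqrt(29); 3*sqrt(725) = 15*sqrt(29); 3*sqrt(725) = 15*sqrt(29)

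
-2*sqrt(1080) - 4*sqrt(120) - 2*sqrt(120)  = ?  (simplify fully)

-24*sqrt(30)

2*sqrt(1080) = 12*sqrt(30); 4*sqrt(120) = 8*sqrt(30); 2*sqrt(120) = 4*sqrt(30)
Combine: (-12 - 8 - 4)·sqrt(30) = -24*sqrt(30)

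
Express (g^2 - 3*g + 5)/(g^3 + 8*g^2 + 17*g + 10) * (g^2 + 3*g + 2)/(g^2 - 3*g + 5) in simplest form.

Factor: g^3 + 8*g^2 + 17*g + 10 = (g + 2)*(g + 1)*(g + 5);  g^2 + 3*g + 2 = (g + 2)*(g + 1)
Cancel the common factors (g^2 - 3*g + 5), (g + 1), (g + 2).

1/(g + 5)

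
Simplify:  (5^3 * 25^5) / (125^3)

5^3 = 5^3; 25^5 = 5^10; 125^3 = 5^9
Combine exponents: 5^4

5^4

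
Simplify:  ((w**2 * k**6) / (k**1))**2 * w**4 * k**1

k**11*w**8

Inside the bracket: w**2 * k**5
Raise to the power 2: w**4 * k**10
Multiply by w**4 * k**1: add exponents.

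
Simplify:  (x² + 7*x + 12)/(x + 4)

x + 3

Factor: x² + 7*x + 12 = (x + 3)·(x + 4)
Cancel the common factor (x + 4).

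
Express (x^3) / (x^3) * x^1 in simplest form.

x

Quotient: 1
Multiply by x^1: add exponents.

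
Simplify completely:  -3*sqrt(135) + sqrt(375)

3*sqrt(135) = 9*sqrt(15); sqrt(375) = 5*sqrt(15)
Combine: (-9 + 5)·sqrt(15) = -4*sqrt(15)

-4*sqrt(15)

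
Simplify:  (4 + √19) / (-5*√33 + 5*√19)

Multiply numerator and denominator by 5*√19 + 5*√33.
Denominator becomes -350; numerator becomes 20*√19 + 95 + 20*√33 + 5*√627.

(-√627 - 4*√33 - 19 - 4*√19)/70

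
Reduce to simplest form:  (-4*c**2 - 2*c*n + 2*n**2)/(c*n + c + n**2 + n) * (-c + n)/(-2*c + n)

(-2*c + 2*n)/(n + 1)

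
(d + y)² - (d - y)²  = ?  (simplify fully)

4*d*y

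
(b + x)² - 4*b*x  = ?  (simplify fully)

(b - x)²

Expanding gives b² - 2*b*x + x², a perfect square.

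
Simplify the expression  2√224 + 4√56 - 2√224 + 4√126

20*√14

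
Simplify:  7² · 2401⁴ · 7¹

7^19

7² = 7^2; 2401⁴ = 7^16; 7¹ = 7^1
Combine exponents: 7^19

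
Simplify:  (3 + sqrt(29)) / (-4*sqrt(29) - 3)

Multiply numerator and denominator by -3 + 4*sqrt(29).
Denominator becomes -455; numerator becomes 9*sqrt(29) + 107.

(-107 - 9*sqrt(29))/455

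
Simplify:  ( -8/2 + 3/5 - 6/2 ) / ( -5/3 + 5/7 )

168/25

Numerator: -8/2 + 3/5 - 6/2 = -32/5
Denominator: -5/3 + 5/7 = -20/21
Divide: (-32/5) · (-21/20) = 168/25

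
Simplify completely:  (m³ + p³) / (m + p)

Apply the sum-of-cubes factorisation and cancel (m + p).

m² - m*p + p²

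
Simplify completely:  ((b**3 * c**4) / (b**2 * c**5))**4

Inside the bracket: b**1 * (c**-1)
Raise to the power 4: b**4 * (c**-4)

b**4/c**4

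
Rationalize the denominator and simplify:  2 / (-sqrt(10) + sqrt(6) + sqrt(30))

(-13*sqrt(10) - 7*sqrt(30) + 17*sqrt(6) + 30*sqrt(2))/11

Group as (sqrt(6) + sqrt(30)) - sqrt(10); multiply by (sqrt(6) + sqrt(30)) + sqrt(10), then rationalise the remaining surd.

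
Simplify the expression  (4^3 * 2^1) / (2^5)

4^3 = 2^6; 2^1 = 2^1; 2^5 = 2^5
Combine exponents: 2^2

2^2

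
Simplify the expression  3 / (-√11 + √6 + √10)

Group as (√6 + √10) - √11; multiply by (√6 + √10) + √11, then rationalise the remaining surd.

(-15*√11 + 21*√10 + 45*√6 + 12*√165)/215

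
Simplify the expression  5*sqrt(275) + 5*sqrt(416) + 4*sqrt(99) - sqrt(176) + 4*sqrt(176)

20*sqrt(26) + 49*sqrt(11)

5*sqrt(275) = 25*sqrt(11); 5*sqrt(416) = 20*sqrt(26); 4*sqrt(99) = 12*sqrt(11); sqrt(176) = 4*sqrt(11); 4*sqrt(176) = 16*sqrt(11)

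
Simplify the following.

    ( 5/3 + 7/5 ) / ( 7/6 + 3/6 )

Numerator: 5/3 + 7/5 = 46/15
Denominator: 7/6 + 3/6 = 5/3
Divide: (46/15) · (3/5) = 46/25

46/25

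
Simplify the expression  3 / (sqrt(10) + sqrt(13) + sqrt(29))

Group as (sqrt(10) + sqrt(13)) + sqrt(29); multiply by (sqrt(10) + sqrt(13)) - sqrt(29), then rationalise the remaining surd.

(-3*sqrt(3770) - 9*sqrt(29) + 39*sqrt(13) + 48*sqrt(10))/242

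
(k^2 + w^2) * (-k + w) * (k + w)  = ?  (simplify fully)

Pair the conjugate factors: (w+k)(w-k) = -k^2 + w^2, then repeat with the next factor.

-k^4 + w^4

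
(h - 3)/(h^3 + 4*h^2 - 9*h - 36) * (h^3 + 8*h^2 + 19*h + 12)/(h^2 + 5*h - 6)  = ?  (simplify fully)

(h + 1)/(h^2 + 5*h - 6)

Factor: h^3 + 4*h^2 - 9*h - 36 = (h - 3)*(h + 4)*(h + 3);  h^3 + 8*h^2 + 19*h + 12 = (h + 1)*(h + 3)*(h + 4);  h^2 + 5*h - 6 = (h - 1)*(h + 6)
Cancel the common factors (h + 4), (h - 3), (h + 3).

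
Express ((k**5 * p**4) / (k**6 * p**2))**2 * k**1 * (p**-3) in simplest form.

Inside the bracket: (k**-1) * p**2
Raise to the power 2: (k**-2) * p**4
Multiply by k**1 * (p**-3): add exponents.

p/k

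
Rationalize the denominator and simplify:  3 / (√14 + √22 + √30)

Group as (√14 + √30) + √22; multiply by (√14 + √30) - √22, then rationalise the remaining surd.

(-6*√2310 + 9*√30 + 33*√22 + 57*√14)/598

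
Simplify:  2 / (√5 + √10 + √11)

Group as (√5 + √10) + √11; multiply by (√5 + √10) - √11, then rationalise the remaining surd.

(-5*√22 + 2*√11 + 3*√10 + 8*√5)/46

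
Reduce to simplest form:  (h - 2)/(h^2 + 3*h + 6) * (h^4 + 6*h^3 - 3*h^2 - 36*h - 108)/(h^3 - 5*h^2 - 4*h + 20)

(h^2 + 3*h - 18)/(h^2 - 3*h - 10)

Factor: h^4 + 6*h^3 - 3*h^2 - 36*h - 108 = (h + 6)*(h - 3)*(h^2 + 3*h + 6);  h^3 - 5*h^2 - 4*h + 20 = (h - 5)*(h + 2)*(h - 2)
Cancel the common factors (h^2 + 3*h + 6), (h - 2).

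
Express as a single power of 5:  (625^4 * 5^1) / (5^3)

5^14

625^4 = 5^16; 5^1 = 5^1; 5^3 = 5^3
Combine exponents: 5^14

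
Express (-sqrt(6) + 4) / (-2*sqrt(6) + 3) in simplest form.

-sqrt(6)/3

Multiply numerator and denominator by 3 + 2*sqrt(6).
Denominator becomes -15; numerator becomes 5*sqrt(6).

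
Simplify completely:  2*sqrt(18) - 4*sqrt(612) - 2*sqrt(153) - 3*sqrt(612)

2*sqrt(18) = 6*sqrt(2); 4*sqrt(612) = 24*sqrt(17); 2*sqrt(153) = 6*sqrt(17); 3*sqrt(612) = 18*sqrt(17)

-48*sqrt(17) + 6*sqrt(2)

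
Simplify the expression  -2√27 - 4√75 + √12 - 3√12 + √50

2√27 = 6*√3; 4√75 = 20*√3; √12 = 2*√3; 3√12 = 6*√3; √50 = 5*√2

-30*√3 + 5*√2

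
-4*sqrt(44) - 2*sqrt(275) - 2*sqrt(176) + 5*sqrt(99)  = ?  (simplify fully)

4*sqrt(44) = 8*sqrt(11); 2*sqrt(275) = 10*sqrt(11); 2*sqrt(176) = 8*sqrt(11); 5*sqrt(99) = 15*sqrt(11)
Combine: (-8 - 10 - 8 + 15)·sqrt(11) = -11*sqrt(11)

-11*sqrt(11)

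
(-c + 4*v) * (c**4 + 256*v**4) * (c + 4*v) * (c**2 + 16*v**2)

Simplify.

Telescope via difference of squares: ((4*v)+c)((4*v)-c) = -c**2 + 16*v**2, then repeat with the next factor.

-c**8 + 65536*v**8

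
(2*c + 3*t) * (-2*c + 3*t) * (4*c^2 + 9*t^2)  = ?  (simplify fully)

Pair the conjugate factors: ((3*t)+(2*c))((3*t)-(2*c)) = -4*c^2 + 9*t^2, then repeat with the next factor.

-16*c^4 + 81*t^4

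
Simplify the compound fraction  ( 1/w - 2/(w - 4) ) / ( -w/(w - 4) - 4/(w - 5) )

(w^2 - w - 20)/(w^3 - w^2 - 16*w)

Numerator: 1/w - 2/(w - 4) = (-w - 4)/(w^2 - 4*w)
Denominator: -w/(w - 4) - 4/(w - 5) = (-w^2 + w + 16)/(w^2 - 9*w + 20)
Divide: ((-w - 4)/(w^2 - 4*w)) · ((w^2 - 9*w + 20)/(-w^2 + w + 16)) = (w^2 - w - 20)/(w^3 - w^2 - 16*w)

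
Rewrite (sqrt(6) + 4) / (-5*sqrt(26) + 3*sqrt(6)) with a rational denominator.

Multiply numerator and denominator by 3*sqrt(6) + 5*sqrt(26).
Denominator becomes -596; numerator becomes 18 + 12*sqrt(6) + 10*sqrt(39) + 20*sqrt(26).

(-10*sqrt(26) - 5*sqrt(39) - 6*sqrt(6) - 9)/298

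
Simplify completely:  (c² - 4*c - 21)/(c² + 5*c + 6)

Factor: c² - 4*c - 21 = (c + 3)·(c - 7);  c² + 5*c + 6 = (c + 3)·(c + 2)
Cancel the common factor (c + 3).

(c - 7)/(c + 2)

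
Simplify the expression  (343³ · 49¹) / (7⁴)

7^7

343³ = 7^9; 49¹ = 7^2; 7⁴ = 7^4
Combine exponents: 7^7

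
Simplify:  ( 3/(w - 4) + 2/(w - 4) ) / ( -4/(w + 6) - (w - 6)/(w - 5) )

(-5*w² - 5*w + 150)/(w³ - 72*w + 224)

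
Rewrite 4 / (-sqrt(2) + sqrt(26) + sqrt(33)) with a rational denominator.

Group as (sqrt(26) + sqrt(33)) - sqrt(2); multiply by (sqrt(26) + sqrt(33)) + sqrt(2), then rationalise the remaining surd.

(-228*sqrt(2) - 20*sqrt(33) + 36*sqrt(26) + 16*sqrt(429))/183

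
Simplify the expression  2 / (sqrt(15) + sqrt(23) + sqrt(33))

Group as (sqrt(15) + sqrt(33)) + sqrt(23); multiply by (sqrt(15) + sqrt(33)) - sqrt(23), then rationalise the remaining surd.

(-12*sqrt(1265) + 10*sqrt(33) + 50*sqrt(23) + 82*sqrt(15))/1355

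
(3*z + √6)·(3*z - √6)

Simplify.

(3*z)^2 - (√6)^2 = 9*z² - 6.

9*z² - 6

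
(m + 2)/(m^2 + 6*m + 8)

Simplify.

Factor: m^2 + 6*m + 8 = (m + 4)*(m + 2)
Cancel the common factor (m + 2).

1/(m + 4)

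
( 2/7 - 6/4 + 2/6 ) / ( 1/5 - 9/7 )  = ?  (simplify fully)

Numerator: 2/7 - 6/4 + 2/6 = -37/42
Denominator: 1/5 - 9/7 = -38/35
Divide: (-37/42) · (-35/38) = 185/228

185/228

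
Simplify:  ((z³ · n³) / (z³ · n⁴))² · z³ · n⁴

n²*z³

Inside the bracket: (n^-1)
Raise to the power 2: (n^-2)
Multiply by z³ · n⁴: add exponents.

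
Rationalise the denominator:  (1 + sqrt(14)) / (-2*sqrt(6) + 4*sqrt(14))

(sqrt(6) + 2*sqrt(14) + 2*sqrt(21) + 28)/100

Multiply numerator and denominator by 2*sqrt(6) + 4*sqrt(14).
Denominator becomes 200; numerator becomes 2*sqrt(6) + 4*sqrt(14) + 4*sqrt(21) + 56.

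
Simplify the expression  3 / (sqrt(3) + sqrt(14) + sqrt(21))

(-63*sqrt(2) - 6*sqrt(21) + 15*sqrt(14) + 48*sqrt(3))/76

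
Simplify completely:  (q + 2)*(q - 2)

q^2 - 4

Difference of squares with P = q, Q = 2.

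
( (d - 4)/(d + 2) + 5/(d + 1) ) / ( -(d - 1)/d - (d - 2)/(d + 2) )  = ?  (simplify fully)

Numerator: (d - 4)/(d + 2) + 5/(d + 1) = (d^2 + 2*d + 6)/(d^2 + 3*d + 2)
Denominator: -(d - 1)/d - (d - 2)/(d + 2) = (-2*d^2 + d + 2)/(d^2 + 2*d)
Divide: ((d^2 + 2*d + 6)/(d^2 + 3*d + 2)) · ((d^2 + 2*d)/(-2*d^2 + d + 2)) = (-d^3 - 2*d^2 - 6*d)/(2*d^3 + d^2 - 3*d - 2)

(-d^3 - 2*d^2 - 6*d)/(2*d^3 + d^2 - 3*d - 2)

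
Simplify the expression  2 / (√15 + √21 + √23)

(-12*√805 + 26*√23 + 34*√21 + 58*√15)/1091

Group as (√15 + √21) + √23; multiply by (√15 + √21) - √23, then rationalise the remaining surd.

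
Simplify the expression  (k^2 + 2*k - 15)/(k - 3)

k + 5

Factor: k^2 + 2*k - 15 = (k - 3)*(k + 5)
Cancel the common factor (k - 3).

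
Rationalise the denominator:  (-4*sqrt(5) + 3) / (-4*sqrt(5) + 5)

(8*sqrt(5) + 65)/55

Multiply numerator and denominator by 5 + 4*sqrt(5).
Denominator becomes -55; numerator becomes -65 - 8*sqrt(5).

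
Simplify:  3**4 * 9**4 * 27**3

3**4 = 3**4; 9**4 = 3**8; 27**3 = 3**9
Combine exponents: 3**21

3**21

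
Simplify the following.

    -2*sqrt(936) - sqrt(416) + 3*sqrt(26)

-13*sqrt(26)

2*sqrt(936) = 12*sqrt(26); sqrt(416) = 4*sqrt(26); 3*sqrt(26) = 3*sqrt(26)
Combine: (-12 - 4 + 3)·sqrt(26) = -13*sqrt(26)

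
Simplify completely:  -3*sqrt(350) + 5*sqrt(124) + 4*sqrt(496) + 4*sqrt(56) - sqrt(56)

-9*sqrt(14) + 26*sqrt(31)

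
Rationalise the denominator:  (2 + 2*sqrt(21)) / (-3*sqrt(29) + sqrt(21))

(-3*sqrt(609) - 21 - 3*sqrt(29) - sqrt(21))/120

Multiply numerator and denominator by sqrt(21) + 3*sqrt(29).
Denominator becomes -240; numerator becomes 2*sqrt(21) + 6*sqrt(29) + 42 + 6*sqrt(609).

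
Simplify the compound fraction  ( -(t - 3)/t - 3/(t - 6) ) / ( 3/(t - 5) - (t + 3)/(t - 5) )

(t**3 - 11*t**2 + 48*t - 90)/(t**3 - 6*t**2)

Numerator: -(t - 3)/t - 3/(t - 6) = (-t**2 + 6*t - 18)/(t**2 - 6*t)
Denominator: 3/(t - 5) - (t + 3)/(t - 5) = -t/(t - 5)
Divide: ((-t**2 + 6*t - 18)/(t**2 - 6*t)) · (-(t - 5)/t) = (t**3 - 11*t**2 + 48*t - 90)/(t**3 - 6*t**2)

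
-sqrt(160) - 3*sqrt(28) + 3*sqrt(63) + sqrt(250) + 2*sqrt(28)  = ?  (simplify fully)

sqrt(10) + 7*sqrt(7)

sqrt(160) = 4*sqrt(10); 3*sqrt(28) = 6*sqrt(7); 3*sqrt(63) = 9*sqrt(7); sqrt(250) = 5*sqrt(10); 2*sqrt(28) = 4*sqrt(7)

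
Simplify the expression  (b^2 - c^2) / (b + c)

b - c

b^2 - c^2 factors as (b - c)*(b + c).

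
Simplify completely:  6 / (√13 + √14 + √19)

(-3*√3458 + 12*√19 + 27*√14 + 30*√13)/166

Group as (√14 + √19) + √13; multiply by (√14 + √19) - √13, then rationalise the remaining surd.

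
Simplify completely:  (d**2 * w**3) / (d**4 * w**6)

1/(d**2*w**3)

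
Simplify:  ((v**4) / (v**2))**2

v**4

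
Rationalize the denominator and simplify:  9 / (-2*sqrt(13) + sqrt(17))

Multiply numerator and denominator by sqrt(17) + 2*sqrt(13).
Denominator becomes -35; numerator becomes 9*sqrt(17) + 18*sqrt(13).

(-18*sqrt(13) - 9*sqrt(17))/35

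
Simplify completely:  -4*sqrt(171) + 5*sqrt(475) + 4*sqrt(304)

29*sqrt(19)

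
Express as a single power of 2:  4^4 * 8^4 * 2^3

2^23

4^4 = 2^8; 8^4 = 2^12; 2^3 = 2^3
Combine exponents: 2^23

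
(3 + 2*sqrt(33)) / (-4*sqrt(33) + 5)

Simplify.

(-279 - 22*sqrt(33))/503

Multiply numerator and denominator by 5 + 4*sqrt(33).
Denominator becomes -503; numerator becomes 22*sqrt(33) + 279.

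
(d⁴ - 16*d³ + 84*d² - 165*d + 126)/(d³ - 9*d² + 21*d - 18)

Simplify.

d - 7

Factor: d⁴ - 16*d³ + 84*d² - 165*d + 126 = (d - 6)·(d² - 3*d + 3)·(d - 7);  d³ - 9*d² + 21*d - 18 = (d² - 3*d + 3)·(d - 6)
Cancel the common factors (d² - 3*d + 3), (d - 6).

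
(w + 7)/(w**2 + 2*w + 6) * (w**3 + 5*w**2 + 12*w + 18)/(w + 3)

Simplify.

Factor: w**3 + 5*w**2 + 12*w + 18 = (w**2 + 2*w + 6)*(w + 3)
Cancel the common factors (w**2 + 2*w + 6), (w + 3).

w + 7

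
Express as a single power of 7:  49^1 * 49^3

49^1 = 7^2; 49^3 = 7^6
Combine exponents: 7^8

7^8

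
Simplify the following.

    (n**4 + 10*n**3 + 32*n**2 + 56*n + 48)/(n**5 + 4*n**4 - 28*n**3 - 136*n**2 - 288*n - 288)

1/(n - 6)

Factor: n**4 + 10*n**3 + 32*n**2 + 56*n + 48 = (n**2 + 2*n + 4)*(n + 6)*(n + 2);  n**5 + 4*n**4 - 28*n**3 - 136*n**2 - 288*n - 288 = (n - 6)*(n**2 + 2*n + 4)*(n + 6)*(n + 2)
Cancel the common factors (n**2 + 2*n + 4), (n + 6), (n + 2).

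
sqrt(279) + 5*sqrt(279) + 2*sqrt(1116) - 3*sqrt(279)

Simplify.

sqrt(279) = 3*sqrt(31); 5*sqrt(279) = 15*sqrt(31); 2*sqrt(1116) = 12*sqrt(31); 3*sqrt(279) = 9*sqrt(31)
Combine: (3 + 15 + 12 - 9)·sqrt(31) = 21*sqrt(31)

21*sqrt(31)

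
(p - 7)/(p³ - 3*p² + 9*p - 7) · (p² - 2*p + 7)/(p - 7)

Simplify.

Factor: p³ - 3*p² + 9*p - 7 = (p - 1)·(p² - 2*p + 7)
Cancel the common factors (p² - 2*p + 7), (p - 7).

1/(p - 1)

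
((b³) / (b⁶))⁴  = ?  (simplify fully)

b^(-12)

Inside the bracket: (b^-3)
Raise to the power 4: (b^-12)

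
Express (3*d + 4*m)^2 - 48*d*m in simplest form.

Expanding gives 9*d^2 - 24*d*m + 16*m^2, a perfect square.

(3*d - 4*m)^2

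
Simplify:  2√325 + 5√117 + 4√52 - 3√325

18*√13

2√325 = 10*√13; 5√117 = 15*√13; 4√52 = 8*√13; 3√325 = 15*√13
Combine: (10 + 15 + 8 - 15)·√13 = 18*√13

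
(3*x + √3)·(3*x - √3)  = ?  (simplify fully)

(3*x)^2 - (√3)^2 = 9*x² - 3.

9*x² - 3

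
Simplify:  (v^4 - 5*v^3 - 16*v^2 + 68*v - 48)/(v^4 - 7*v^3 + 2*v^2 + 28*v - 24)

Factor: v^4 - 5*v^3 - 16*v^2 + 68*v - 48 = (v + 4)*(v - 6)*(v - 1)*(v - 2);  v^4 - 7*v^3 + 2*v^2 + 28*v - 24 = (v - 6)*(v - 1)*(v + 2)*(v - 2)
Cancel the common factors (v - 2), (v - 6), (v - 1).

(v + 4)/(v + 2)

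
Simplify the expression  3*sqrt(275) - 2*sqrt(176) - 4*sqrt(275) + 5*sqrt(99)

2*sqrt(11)

3*sqrt(275) = 15*sqrt(11); 2*sqrt(176) = 8*sqrt(11); 4*sqrt(275) = 20*sqrt(11); 5*sqrt(99) = 15*sqrt(11)
Combine: (15 - 8 - 20 + 15)·sqrt(11) = 2*sqrt(11)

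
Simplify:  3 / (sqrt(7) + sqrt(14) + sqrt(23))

(-21*sqrt(46) - 3*sqrt(23) + 24*sqrt(14) + 45*sqrt(7))/194

Group as (sqrt(7) + sqrt(14)) + sqrt(23); multiply by (sqrt(7) + sqrt(14)) - sqrt(23), then rationalise the remaining surd.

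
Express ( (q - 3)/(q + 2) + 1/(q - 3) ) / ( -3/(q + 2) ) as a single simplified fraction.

(-q**2 + 5*q - 11)/(3*q - 9)

Numerator: (q - 3)/(q + 2) + 1/(q - 3) = (q**2 - 5*q + 11)/(q**2 - q - 6)
Denominator: -3/(q + 2) = -3/(q + 2)
Divide: ((q**2 - 5*q + 11)/(q**2 - q - 6)) · (-q/3 - 2/3) = (-q**2 + 5*q - 11)/(3*q - 9)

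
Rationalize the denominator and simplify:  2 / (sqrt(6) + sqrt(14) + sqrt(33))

Group as (sqrt(6) + sqrt(14)) + sqrt(33); multiply by (sqrt(6) + sqrt(14)) - sqrt(33), then rationalise the remaining surd.

(-24*sqrt(77) - 26*sqrt(33) + 50*sqrt(14) + 82*sqrt(6))/167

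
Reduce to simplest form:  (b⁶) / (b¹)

b⁵

Quotient: b⁵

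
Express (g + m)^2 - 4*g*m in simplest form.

(g - m)^2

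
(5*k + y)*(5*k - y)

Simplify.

25*k**2 - y**2

Difference of squares with P = 5*k, Q = y.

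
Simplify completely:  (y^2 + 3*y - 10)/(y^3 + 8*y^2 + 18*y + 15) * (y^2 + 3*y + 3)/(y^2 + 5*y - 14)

1/(y + 7)

Factor: y^2 + 3*y - 10 = (y + 5)*(y - 2);  y^3 + 8*y^2 + 18*y + 15 = (y + 5)*(y^2 + 3*y + 3);  y^2 + 5*y - 14 = (y + 7)*(y - 2)
Cancel the common factors (y^2 + 3*y + 3), (y + 5), (y - 2).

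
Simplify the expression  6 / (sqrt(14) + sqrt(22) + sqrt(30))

(-6*sqrt(2310) + 9*sqrt(30) + 33*sqrt(22) + 57*sqrt(14))/299

Group as (sqrt(14) + sqrt(22)) + sqrt(30); multiply by (sqrt(14) + sqrt(22)) - sqrt(30), then rationalise the remaining surd.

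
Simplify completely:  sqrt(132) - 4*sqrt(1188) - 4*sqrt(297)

-34*sqrt(33)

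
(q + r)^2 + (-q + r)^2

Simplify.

Only the even-power cross terms survive.

2*q^2 + 2*r^2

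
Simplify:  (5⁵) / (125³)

5^(-4)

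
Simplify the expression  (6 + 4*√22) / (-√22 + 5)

(118 + 26*√22)/3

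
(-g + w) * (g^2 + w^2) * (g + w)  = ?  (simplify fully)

Telescope via difference of squares: (w+g)(w-g) = -g^2 + w^2, then repeat with the next factor.

-g^4 + w^4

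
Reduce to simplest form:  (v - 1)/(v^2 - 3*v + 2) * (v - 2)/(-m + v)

Factor: v^2 - 3*v + 2 = (v - 1)*(v - 2)
Cancel the common factors (v - 2), (v - 1).

1/(-m + v)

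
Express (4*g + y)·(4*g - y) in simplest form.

16*g² - y²

Difference of squares with P = 4*g, Q = y.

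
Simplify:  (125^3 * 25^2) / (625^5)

5^(-7)

125^3 = 5^9; 25^2 = 5^4; 625^5 = 5^20
Combine exponents: 5^(-7)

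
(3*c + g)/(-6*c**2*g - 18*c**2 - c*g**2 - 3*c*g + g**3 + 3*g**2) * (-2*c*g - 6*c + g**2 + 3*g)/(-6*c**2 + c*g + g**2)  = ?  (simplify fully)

Factor: -6*c**2*g - 18*c**2 - c*g**2 - 3*c*g + g**3 + 3*g**2 = (2*c + g)*(-3*c + g)*(g + 3);  -2*c*g - 6*c + g**2 + 3*g = (-2*c + g)*(g + 3);  -6*c**2 + c*g + g**2 = (3*c + g)*(-2*c + g)
Cancel the common factors (g + 3), (3*c + g), (-2*c + g).

-1/(6*c**2 + c*g - g**2)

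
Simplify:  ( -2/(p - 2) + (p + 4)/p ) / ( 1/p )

Numerator: -2/(p - 2) + (p + 4)/p = (p^2 - 8)/(p^2 - 2*p)
Denominator: 1/p = 1/p
Divide: ((p^2 - 8)/(p^2 - 2*p)) · (p) = (p^2 - 8)/(p - 2)

(p^2 - 8)/(p - 2)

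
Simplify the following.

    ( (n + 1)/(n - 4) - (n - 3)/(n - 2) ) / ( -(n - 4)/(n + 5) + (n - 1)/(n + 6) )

Numerator: (n + 1)/(n - 4) - (n - 3)/(n - 2) = (6*n - 14)/(n² - 6*n + 8)
Denominator: -(n - 4)/(n + 5) + (n - 1)/(n + 6) = (2*n + 19)/(n² + 11*n + 30)
Divide: ((6*n - 14)/(n² - 6*n + 8)) · ((n² + 11*n + 30)/(2*n + 19)) = (6*n³ + 52*n² + 26*n - 420)/(2*n³ + 7*n² - 98*n + 152)

(6*n³ + 52*n² + 26*n - 420)/(2*n³ + 7*n² - 98*n + 152)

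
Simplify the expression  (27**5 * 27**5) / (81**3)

27**5 = 3**15; 27**5 = 3**15; 81**3 = 3**12
Combine exponents: 3**18

3**18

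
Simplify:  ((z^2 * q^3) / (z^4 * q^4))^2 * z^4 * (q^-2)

q^(-4)

Inside the bracket: (z^-2) * (q^-1)
Raise to the power 2: (z^-4) * (q^-2)
Multiply by z^4 * (q^-2): add exponents.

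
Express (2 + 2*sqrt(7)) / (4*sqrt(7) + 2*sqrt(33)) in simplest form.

(-14 - 2*sqrt(7) + sqrt(33) + sqrt(231))/5

Multiply numerator and denominator by -2*sqrt(33) + 4*sqrt(7).
Denominator becomes -20; numerator becomes -4*sqrt(231) - 4*sqrt(33) + 8*sqrt(7) + 56.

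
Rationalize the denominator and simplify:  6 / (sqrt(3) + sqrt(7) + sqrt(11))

(-12*sqrt(231) - 6*sqrt(11) + 42*sqrt(7) + 90*sqrt(3))/83

Group as (sqrt(7) + sqrt(11)) + sqrt(3); multiply by (sqrt(7) + sqrt(11)) - sqrt(3), then rationalise the remaining surd.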